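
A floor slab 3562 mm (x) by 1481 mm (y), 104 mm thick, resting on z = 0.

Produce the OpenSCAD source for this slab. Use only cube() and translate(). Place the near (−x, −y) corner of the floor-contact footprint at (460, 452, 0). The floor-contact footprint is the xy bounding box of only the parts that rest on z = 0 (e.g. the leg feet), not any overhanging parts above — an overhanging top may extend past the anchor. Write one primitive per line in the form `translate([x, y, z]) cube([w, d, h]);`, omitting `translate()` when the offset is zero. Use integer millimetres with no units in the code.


translate([460, 452, 0]) cube([3562, 1481, 104]);


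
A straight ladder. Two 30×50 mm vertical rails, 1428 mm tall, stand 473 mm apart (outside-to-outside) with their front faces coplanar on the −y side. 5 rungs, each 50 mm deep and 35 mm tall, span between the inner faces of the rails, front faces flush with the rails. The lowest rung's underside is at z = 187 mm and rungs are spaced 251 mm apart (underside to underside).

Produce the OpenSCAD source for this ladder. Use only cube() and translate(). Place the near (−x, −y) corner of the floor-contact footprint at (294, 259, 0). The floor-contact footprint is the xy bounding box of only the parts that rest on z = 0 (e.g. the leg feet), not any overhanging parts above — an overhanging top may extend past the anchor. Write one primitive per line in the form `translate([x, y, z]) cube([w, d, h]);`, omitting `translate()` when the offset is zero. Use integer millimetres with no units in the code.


// rung span = 473 - 2*30 = 413
// rung[k] z = 187 + k*251
translate([294, 259, 0]) cube([30, 50, 1428]);
translate([737, 259, 0]) cube([30, 50, 1428]);
translate([324, 259, 187]) cube([413, 50, 35]);
translate([324, 259, 438]) cube([413, 50, 35]);
translate([324, 259, 689]) cube([413, 50, 35]);
translate([324, 259, 940]) cube([413, 50, 35]);
translate([324, 259, 1191]) cube([413, 50, 35]);


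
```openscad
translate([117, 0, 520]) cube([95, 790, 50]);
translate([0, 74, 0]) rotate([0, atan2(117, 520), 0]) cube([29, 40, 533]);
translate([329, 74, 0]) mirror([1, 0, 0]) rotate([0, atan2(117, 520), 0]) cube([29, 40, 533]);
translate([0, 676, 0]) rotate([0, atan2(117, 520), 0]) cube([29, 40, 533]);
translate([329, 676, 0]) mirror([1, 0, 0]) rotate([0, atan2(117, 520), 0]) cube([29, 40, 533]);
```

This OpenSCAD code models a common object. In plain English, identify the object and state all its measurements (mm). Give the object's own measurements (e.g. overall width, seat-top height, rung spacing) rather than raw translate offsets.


A sawhorse. A 95×790×50 mm beam (x, y, z) sits on two A-frame leg pairs. Each pair is two raked legs of 29×40 mm section (40 mm along y) splaying symmetrically in x. Each leg rises 520 mm vertically over 117 mm of horizontal reach and is 533 mm long along its own axis. Every leg's outer bottom edge rests on the floor and its outer top edge meets a bottom edge of the beam — the left legs (tilting toward +x) meet the beam's −x bottom edge, the right legs (their mirror images, tilting toward −x) meet its +x bottom edge — so the leg tops tuck under the beam, the beam's underside is 520 mm above the floor, and the feet are 329 mm apart outside-to-outside with the beam centred between them. The two leg pairs are set in 74 mm from either end of the beam.


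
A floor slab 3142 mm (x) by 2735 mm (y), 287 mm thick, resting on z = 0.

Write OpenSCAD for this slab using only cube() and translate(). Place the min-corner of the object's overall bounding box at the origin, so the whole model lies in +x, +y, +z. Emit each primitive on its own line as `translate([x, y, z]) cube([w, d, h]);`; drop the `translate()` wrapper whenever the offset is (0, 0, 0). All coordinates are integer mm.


cube([3142, 2735, 287]);


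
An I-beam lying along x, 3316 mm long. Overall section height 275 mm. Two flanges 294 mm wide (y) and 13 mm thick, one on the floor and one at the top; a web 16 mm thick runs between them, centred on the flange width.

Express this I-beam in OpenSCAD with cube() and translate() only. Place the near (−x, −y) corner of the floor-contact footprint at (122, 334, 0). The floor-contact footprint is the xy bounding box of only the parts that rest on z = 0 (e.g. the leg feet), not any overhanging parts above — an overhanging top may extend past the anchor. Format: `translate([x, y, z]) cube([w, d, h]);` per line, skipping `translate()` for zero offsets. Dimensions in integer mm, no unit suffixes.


translate([122, 334, 0]) cube([3316, 294, 13]);
translate([122, 473, 13]) cube([3316, 16, 249]);
translate([122, 334, 262]) cube([3316, 294, 13]);


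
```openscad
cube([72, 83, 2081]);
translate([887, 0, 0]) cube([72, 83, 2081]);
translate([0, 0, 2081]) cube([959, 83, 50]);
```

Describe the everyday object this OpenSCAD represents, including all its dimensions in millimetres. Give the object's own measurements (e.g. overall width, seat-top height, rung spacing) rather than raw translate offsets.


A door frame. The clear opening is 815 mm wide and 2081 mm high. Two 72 mm wide jambs, 83 mm deep, stand either side of the opening from the floor to the top of the opening. A 50 mm thick head sits across the top of both jambs, spanning the full outside width of the frame.


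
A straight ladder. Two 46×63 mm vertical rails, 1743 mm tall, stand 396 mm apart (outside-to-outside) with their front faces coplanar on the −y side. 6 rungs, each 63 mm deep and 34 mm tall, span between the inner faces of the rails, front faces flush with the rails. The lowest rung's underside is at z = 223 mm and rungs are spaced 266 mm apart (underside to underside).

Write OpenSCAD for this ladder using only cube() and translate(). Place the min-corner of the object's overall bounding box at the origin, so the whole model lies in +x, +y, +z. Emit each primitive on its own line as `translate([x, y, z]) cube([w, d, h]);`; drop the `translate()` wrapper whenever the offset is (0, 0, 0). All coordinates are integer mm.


cube([46, 63, 1743]);
translate([350, 0, 0]) cube([46, 63, 1743]);
translate([46, 0, 223]) cube([304, 63, 34]);
translate([46, 0, 489]) cube([304, 63, 34]);
translate([46, 0, 755]) cube([304, 63, 34]);
translate([46, 0, 1021]) cube([304, 63, 34]);
translate([46, 0, 1287]) cube([304, 63, 34]);
translate([46, 0, 1553]) cube([304, 63, 34]);


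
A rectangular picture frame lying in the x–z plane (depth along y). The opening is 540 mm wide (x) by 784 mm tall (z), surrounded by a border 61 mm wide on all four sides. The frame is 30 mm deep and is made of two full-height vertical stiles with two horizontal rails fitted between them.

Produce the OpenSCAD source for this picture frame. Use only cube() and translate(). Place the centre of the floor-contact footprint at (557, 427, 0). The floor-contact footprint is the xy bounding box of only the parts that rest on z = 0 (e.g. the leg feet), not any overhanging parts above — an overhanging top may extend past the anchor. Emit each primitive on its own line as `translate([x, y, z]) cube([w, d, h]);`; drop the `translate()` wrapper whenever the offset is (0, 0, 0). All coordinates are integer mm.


translate([226, 412, 0]) cube([61, 30, 906]);
translate([827, 412, 0]) cube([61, 30, 906]);
translate([287, 412, 0]) cube([540, 30, 61]);
translate([287, 412, 845]) cube([540, 30, 61]);


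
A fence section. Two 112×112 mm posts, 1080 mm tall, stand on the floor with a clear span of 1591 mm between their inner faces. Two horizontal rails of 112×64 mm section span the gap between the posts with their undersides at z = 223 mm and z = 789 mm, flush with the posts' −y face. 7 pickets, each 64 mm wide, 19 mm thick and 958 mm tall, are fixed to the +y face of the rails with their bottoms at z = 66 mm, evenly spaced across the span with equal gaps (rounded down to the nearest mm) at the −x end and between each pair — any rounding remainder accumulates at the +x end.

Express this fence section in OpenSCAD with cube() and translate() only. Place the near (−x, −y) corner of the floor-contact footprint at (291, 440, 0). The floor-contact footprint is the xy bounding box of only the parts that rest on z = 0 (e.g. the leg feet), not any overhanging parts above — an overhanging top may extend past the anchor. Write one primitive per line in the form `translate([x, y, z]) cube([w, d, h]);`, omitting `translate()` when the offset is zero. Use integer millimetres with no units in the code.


translate([291, 440, 0]) cube([112, 112, 1080]);
translate([1994, 440, 0]) cube([112, 112, 1080]);
translate([403, 440, 223]) cube([1591, 112, 64]);
translate([403, 440, 789]) cube([1591, 112, 64]);
translate([545, 552, 66]) cube([64, 19, 958]);
translate([751, 552, 66]) cube([64, 19, 958]);
translate([957, 552, 66]) cube([64, 19, 958]);
translate([1163, 552, 66]) cube([64, 19, 958]);
translate([1369, 552, 66]) cube([64, 19, 958]);
translate([1575, 552, 66]) cube([64, 19, 958]);
translate([1781, 552, 66]) cube([64, 19, 958]);


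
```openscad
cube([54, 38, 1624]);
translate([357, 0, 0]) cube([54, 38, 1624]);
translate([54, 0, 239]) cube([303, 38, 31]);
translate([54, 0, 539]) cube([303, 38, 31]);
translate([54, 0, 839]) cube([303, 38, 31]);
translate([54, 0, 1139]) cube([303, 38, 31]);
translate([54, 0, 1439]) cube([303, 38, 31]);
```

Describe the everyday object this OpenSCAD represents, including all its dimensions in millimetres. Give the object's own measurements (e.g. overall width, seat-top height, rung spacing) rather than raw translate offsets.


A straight ladder. Two 54×38 mm vertical rails, 1624 mm tall, stand 411 mm apart (outside-to-outside) with their front faces coplanar on the −y side. 5 rungs, each 38 mm deep and 31 mm tall, span between the inner faces of the rails, front faces flush with the rails. The lowest rung's underside is at z = 239 mm and rungs are spaced 300 mm apart (underside to underside).


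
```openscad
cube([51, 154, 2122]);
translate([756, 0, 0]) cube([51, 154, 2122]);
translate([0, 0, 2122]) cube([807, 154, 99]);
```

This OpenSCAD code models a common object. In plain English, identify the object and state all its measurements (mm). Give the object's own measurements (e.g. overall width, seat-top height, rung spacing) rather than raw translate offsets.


A door frame. The clear opening is 705 mm wide and 2122 mm high. Two 51 mm wide jambs, 154 mm deep, stand either side of the opening from the floor to the top of the opening. A 99 mm thick head sits across the top of both jambs, spanning the full outside width of the frame.


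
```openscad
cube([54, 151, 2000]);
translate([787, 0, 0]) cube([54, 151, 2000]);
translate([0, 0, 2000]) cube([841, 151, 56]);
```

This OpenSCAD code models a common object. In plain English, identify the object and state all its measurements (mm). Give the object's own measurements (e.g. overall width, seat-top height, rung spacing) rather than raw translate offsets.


A door frame. The clear opening is 733 mm wide and 2000 mm high. Two 54 mm wide jambs, 151 mm deep, stand either side of the opening from the floor to the top of the opening. A 56 mm thick head sits across the top of both jambs, spanning the full outside width of the frame.


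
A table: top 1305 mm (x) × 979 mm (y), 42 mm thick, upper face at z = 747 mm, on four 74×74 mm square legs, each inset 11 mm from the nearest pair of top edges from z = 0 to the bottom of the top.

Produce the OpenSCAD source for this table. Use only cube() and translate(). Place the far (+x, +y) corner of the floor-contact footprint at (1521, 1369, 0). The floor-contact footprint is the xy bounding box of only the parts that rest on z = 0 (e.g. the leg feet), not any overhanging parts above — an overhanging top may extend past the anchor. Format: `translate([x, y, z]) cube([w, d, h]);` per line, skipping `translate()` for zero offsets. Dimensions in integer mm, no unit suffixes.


translate([227, 401, 705]) cube([1305, 979, 42]);
translate([238, 412, 0]) cube([74, 74, 705]);
translate([1447, 412, 0]) cube([74, 74, 705]);
translate([238, 1295, 0]) cube([74, 74, 705]);
translate([1447, 1295, 0]) cube([74, 74, 705]);


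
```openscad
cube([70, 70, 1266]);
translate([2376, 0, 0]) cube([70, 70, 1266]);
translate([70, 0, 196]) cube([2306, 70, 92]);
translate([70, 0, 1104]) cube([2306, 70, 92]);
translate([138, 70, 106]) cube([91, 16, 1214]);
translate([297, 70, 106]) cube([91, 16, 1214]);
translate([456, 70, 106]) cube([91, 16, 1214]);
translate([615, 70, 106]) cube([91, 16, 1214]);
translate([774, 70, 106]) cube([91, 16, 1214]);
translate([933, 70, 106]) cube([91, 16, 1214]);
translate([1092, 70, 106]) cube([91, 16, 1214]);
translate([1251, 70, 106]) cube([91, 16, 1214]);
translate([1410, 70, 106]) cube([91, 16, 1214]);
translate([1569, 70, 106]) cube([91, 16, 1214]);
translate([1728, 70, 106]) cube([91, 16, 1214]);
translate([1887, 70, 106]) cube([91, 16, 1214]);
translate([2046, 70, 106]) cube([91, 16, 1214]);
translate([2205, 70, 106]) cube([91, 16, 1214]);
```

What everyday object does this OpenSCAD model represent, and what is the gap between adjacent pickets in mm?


A fence section. The picket gap is 68 mm.

Two posts, two rails, 14 pickets — a fence section. Span 2306 mm holds 14 pickets of 91 mm with 15 equal gaps: ⌊(2306 − 14·91) / 15⌋ = 68 mm.


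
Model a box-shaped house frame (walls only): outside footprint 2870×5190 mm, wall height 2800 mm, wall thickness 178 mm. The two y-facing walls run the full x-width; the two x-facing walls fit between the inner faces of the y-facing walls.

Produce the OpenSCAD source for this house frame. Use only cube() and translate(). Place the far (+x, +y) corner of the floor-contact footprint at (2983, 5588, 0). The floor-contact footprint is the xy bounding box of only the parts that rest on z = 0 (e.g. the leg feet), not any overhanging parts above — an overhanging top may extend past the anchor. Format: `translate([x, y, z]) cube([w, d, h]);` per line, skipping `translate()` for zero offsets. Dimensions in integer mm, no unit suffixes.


translate([113, 398, 0]) cube([2870, 178, 2800]);
translate([113, 5410, 0]) cube([2870, 178, 2800]);
translate([113, 576, 0]) cube([178, 4834, 2800]);
translate([2805, 576, 0]) cube([178, 4834, 2800]);


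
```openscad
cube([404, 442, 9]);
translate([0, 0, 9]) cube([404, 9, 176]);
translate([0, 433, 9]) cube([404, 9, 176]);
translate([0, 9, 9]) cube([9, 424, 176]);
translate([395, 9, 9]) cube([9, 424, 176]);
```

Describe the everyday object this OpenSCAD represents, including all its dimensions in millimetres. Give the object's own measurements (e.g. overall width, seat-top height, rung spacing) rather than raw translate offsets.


An open-topped rectangular box: outside dimensions 404×442×185 mm, with a uniform wall and base thickness of 9 mm. The base is a full 404×442 slab on the floor; four walls sit on top of the base. The front and back walls (the −y and +y sides) span the full width; the two side walls fit between them.


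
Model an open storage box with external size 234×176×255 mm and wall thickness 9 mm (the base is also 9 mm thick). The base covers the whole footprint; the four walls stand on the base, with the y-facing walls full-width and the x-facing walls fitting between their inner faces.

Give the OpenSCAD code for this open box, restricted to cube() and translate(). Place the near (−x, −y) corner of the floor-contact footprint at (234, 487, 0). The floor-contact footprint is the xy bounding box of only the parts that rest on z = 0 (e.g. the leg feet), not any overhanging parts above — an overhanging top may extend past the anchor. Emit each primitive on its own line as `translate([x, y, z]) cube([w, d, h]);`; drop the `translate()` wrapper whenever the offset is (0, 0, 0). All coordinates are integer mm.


translate([234, 487, 0]) cube([234, 176, 9]);
translate([234, 487, 9]) cube([234, 9, 246]);
translate([234, 654, 9]) cube([234, 9, 246]);
translate([234, 496, 9]) cube([9, 158, 246]);
translate([459, 496, 9]) cube([9, 158, 246]);


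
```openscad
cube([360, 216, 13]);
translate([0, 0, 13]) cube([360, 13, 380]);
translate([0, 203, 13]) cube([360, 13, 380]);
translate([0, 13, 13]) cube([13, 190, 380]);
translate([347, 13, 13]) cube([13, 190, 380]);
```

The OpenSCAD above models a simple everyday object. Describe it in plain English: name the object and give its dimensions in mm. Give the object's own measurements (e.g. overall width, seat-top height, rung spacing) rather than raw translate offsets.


An open-topped rectangular box: outside dimensions 360×216×393 mm, with a uniform wall and base thickness of 13 mm. The base is a full 360×216 slab on the floor; four walls sit on top of the base. The front and back walls (the −y and +y sides) span the full width; the two side walls fit between them.


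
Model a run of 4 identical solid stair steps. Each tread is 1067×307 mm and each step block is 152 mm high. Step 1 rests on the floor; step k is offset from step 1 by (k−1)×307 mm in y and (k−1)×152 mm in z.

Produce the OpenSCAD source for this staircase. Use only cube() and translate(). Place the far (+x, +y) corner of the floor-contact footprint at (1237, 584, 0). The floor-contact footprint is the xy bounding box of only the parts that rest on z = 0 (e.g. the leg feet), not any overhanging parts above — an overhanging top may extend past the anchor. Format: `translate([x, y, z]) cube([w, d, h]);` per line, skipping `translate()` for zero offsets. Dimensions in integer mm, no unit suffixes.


translate([170, 277, 0]) cube([1067, 307, 152]);
translate([170, 584, 152]) cube([1067, 307, 152]);
translate([170, 891, 304]) cube([1067, 307, 152]);
translate([170, 1198, 456]) cube([1067, 307, 152]);


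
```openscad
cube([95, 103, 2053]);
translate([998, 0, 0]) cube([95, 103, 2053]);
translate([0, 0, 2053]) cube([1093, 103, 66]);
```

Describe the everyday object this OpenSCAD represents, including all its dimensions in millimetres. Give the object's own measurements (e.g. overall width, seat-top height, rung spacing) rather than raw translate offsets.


A door frame. The clear opening is 903 mm wide and 2053 mm high. Two 95 mm wide jambs, 103 mm deep, stand either side of the opening from the floor to the top of the opening. A 66 mm thick head sits across the top of both jambs, spanning the full outside width of the frame.


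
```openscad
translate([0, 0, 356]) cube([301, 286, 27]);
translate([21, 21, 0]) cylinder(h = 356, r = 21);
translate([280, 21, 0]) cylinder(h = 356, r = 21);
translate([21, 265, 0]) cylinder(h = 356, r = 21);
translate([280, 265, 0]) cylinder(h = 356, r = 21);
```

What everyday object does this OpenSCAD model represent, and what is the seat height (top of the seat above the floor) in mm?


A stool. The seat height is 383 mm.

A 301×286×27 slab at z = 356 on four corner cylinders — a stool. The seat top is 356 + 27 = 383 mm.


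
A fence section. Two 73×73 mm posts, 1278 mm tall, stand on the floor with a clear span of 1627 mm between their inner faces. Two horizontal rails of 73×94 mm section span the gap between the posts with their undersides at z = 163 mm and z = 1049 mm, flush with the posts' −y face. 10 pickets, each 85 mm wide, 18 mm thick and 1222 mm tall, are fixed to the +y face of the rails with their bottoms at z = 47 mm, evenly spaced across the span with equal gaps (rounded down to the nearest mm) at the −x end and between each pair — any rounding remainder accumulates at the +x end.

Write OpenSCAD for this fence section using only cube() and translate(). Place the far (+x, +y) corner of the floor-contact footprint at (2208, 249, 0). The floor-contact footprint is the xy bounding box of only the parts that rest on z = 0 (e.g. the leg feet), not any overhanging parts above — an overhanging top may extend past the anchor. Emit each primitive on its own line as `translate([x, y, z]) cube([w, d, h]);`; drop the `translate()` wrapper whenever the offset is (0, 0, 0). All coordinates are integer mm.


translate([435, 176, 0]) cube([73, 73, 1278]);
translate([2135, 176, 0]) cube([73, 73, 1278]);
translate([508, 176, 163]) cube([1627, 73, 94]);
translate([508, 176, 1049]) cube([1627, 73, 94]);
translate([578, 249, 47]) cube([85, 18, 1222]);
translate([733, 249, 47]) cube([85, 18, 1222]);
translate([888, 249, 47]) cube([85, 18, 1222]);
translate([1043, 249, 47]) cube([85, 18, 1222]);
translate([1198, 249, 47]) cube([85, 18, 1222]);
translate([1353, 249, 47]) cube([85, 18, 1222]);
translate([1508, 249, 47]) cube([85, 18, 1222]);
translate([1663, 249, 47]) cube([85, 18, 1222]);
translate([1818, 249, 47]) cube([85, 18, 1222]);
translate([1973, 249, 47]) cube([85, 18, 1222]);


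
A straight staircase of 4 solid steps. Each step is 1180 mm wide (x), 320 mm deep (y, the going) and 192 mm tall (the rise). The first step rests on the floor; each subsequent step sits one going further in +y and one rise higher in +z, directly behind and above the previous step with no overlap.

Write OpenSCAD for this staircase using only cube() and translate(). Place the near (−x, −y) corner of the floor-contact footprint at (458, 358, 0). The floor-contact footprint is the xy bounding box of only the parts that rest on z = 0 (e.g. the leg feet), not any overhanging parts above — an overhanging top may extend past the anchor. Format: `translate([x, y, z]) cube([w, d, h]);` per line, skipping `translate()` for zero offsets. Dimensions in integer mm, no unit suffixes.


translate([458, 358, 0]) cube([1180, 320, 192]);
translate([458, 678, 192]) cube([1180, 320, 192]);
translate([458, 998, 384]) cube([1180, 320, 192]);
translate([458, 1318, 576]) cube([1180, 320, 192]);


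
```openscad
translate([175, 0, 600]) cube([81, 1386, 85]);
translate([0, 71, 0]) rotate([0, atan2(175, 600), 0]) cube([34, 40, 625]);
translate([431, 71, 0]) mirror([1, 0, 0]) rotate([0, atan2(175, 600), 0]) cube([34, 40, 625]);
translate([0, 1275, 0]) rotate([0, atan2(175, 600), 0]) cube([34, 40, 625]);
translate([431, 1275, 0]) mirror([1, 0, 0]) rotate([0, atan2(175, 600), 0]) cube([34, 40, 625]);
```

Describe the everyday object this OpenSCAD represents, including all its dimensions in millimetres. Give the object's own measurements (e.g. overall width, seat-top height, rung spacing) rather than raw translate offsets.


A sawhorse. A 81×1386×85 mm beam (x, y, z) sits on two A-frame leg pairs. Each pair is two raked legs of 34×40 mm section (40 mm along y) splaying symmetrically in x. Each leg rises 600 mm vertically over 175 mm of horizontal reach and is 625 mm long along its own axis. Every leg's outer bottom edge rests on the floor and its outer top edge meets a bottom edge of the beam — the left legs (tilting toward +x) meet the beam's −x bottom edge, the right legs (their mirror images, tilting toward −x) meet its +x bottom edge — so the leg tops tuck under the beam, the beam's underside is 600 mm above the floor, and the feet are 431 mm apart outside-to-outside with the beam centred between them. The two leg pairs are set in 71 mm from either end of the beam.


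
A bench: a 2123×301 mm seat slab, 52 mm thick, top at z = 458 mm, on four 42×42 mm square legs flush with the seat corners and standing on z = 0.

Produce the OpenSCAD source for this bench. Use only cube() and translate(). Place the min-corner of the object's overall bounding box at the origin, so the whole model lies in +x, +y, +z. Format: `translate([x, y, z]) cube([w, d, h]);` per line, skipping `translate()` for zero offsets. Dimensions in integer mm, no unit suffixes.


// leg_h = 458 − 52 = 406
translate([0, 0, 406]) cube([2123, 301, 52]);
cube([42, 42, 406]);
translate([0, 259, 0]) cube([42, 42, 406]);
translate([2081, 0, 0]) cube([42, 42, 406]);
translate([2081, 259, 0]) cube([42, 42, 406]);


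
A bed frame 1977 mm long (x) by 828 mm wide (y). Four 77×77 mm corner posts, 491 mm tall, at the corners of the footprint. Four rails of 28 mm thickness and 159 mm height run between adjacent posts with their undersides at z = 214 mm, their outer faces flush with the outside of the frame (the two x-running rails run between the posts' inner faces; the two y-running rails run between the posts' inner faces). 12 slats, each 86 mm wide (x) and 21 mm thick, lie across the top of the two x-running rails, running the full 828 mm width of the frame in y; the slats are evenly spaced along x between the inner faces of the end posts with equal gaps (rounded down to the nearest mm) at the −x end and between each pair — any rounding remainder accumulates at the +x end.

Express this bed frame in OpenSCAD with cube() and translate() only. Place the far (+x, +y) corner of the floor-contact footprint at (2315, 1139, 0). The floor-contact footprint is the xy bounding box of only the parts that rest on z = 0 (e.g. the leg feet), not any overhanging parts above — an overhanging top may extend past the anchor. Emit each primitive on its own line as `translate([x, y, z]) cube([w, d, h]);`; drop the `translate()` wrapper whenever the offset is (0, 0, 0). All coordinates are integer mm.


translate([338, 311, 0]) cube([77, 77, 491]);
translate([338, 1062, 0]) cube([77, 77, 491]);
translate([2238, 311, 0]) cube([77, 77, 491]);
translate([2238, 1062, 0]) cube([77, 77, 491]);
translate([415, 311, 214]) cube([1823, 28, 159]);
translate([415, 1111, 214]) cube([1823, 28, 159]);
translate([338, 388, 214]) cube([28, 674, 159]);
translate([2287, 388, 214]) cube([28, 674, 159]);
translate([475, 311, 373]) cube([86, 828, 21]);
translate([621, 311, 373]) cube([86, 828, 21]);
translate([767, 311, 373]) cube([86, 828, 21]);
translate([913, 311, 373]) cube([86, 828, 21]);
translate([1059, 311, 373]) cube([86, 828, 21]);
translate([1205, 311, 373]) cube([86, 828, 21]);
translate([1351, 311, 373]) cube([86, 828, 21]);
translate([1497, 311, 373]) cube([86, 828, 21]);
translate([1643, 311, 373]) cube([86, 828, 21]);
translate([1789, 311, 373]) cube([86, 828, 21]);
translate([1935, 311, 373]) cube([86, 828, 21]);
translate([2081, 311, 373]) cube([86, 828, 21]);


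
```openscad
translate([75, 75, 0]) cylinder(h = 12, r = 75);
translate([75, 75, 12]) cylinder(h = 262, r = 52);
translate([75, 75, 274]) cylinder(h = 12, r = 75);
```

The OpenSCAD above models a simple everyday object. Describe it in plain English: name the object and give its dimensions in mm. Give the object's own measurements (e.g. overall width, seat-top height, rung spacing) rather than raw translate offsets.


A spool: two coaxial disc flanges of radius 75 mm and thickness 12 mm, joined by a core cylinder of radius 52 mm and height 262 mm. The lower flange rests on z = 0 and the three cylinders share a vertical axis.


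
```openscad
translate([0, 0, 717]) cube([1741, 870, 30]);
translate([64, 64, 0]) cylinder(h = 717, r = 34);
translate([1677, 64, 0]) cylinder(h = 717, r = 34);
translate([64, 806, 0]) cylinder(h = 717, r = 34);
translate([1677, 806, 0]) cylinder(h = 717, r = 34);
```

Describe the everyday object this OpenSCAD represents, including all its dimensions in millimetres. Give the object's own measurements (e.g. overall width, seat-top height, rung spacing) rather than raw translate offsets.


A rectangular dining table. The top is 1741×870×30 mm with its upper surface at z = 747 mm. It stands on four round legs of 68 mm diameter, each leg's bounding box inset 30 mm from the nearest pair of top edges, running from the floor to the underside of the top.


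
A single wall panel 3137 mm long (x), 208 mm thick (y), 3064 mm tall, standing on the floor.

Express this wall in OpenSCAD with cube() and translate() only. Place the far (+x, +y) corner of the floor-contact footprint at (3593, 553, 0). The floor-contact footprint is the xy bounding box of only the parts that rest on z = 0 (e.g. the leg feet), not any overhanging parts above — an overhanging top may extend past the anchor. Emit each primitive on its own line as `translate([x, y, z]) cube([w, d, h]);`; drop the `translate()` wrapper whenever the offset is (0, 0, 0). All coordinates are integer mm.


translate([456, 345, 0]) cube([3137, 208, 3064]);


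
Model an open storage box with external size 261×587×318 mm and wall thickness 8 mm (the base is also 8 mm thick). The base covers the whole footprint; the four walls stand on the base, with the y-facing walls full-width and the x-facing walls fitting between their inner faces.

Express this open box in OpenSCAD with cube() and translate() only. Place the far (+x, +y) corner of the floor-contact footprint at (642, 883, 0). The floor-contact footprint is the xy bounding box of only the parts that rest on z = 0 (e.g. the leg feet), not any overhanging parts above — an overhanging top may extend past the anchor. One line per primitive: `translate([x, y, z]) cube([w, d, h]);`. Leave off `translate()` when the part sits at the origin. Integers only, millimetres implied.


translate([381, 296, 0]) cube([261, 587, 8]);
translate([381, 296, 8]) cube([261, 8, 310]);
translate([381, 875, 8]) cube([261, 8, 310]);
translate([381, 304, 8]) cube([8, 571, 310]);
translate([634, 304, 8]) cube([8, 571, 310]);


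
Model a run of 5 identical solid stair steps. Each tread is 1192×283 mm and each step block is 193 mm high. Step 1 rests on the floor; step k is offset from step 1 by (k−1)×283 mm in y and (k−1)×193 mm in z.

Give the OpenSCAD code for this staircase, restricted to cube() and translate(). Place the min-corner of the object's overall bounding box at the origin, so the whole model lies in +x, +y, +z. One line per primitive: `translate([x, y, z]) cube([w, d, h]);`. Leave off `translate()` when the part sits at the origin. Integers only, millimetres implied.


cube([1192, 283, 193]);
translate([0, 283, 193]) cube([1192, 283, 193]);
translate([0, 566, 386]) cube([1192, 283, 193]);
translate([0, 849, 579]) cube([1192, 283, 193]);
translate([0, 1132, 772]) cube([1192, 283, 193]);


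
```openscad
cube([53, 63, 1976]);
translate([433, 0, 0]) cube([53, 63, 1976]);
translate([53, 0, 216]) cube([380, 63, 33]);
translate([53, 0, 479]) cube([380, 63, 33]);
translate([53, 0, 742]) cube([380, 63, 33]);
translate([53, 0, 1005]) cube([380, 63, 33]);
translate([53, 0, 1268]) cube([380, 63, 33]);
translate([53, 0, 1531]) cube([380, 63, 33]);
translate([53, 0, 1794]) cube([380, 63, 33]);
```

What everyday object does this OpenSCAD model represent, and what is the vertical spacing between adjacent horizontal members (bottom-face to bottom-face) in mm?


A ladder. The rung spacing is 263 mm.

Two tall 53×63 posts with 7 short bars between them — a ladder. Adjacent rungs sit at z = 216 and z = 479, so the spacing is 479 − 216 = 263 mm.


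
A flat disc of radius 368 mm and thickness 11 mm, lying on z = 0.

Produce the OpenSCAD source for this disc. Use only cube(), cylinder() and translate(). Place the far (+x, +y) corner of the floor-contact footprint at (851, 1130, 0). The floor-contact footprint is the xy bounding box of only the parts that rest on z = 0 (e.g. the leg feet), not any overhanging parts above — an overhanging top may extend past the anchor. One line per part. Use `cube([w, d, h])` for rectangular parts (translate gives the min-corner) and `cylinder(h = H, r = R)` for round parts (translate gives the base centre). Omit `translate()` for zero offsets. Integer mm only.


translate([483, 762, 0]) cylinder(h = 11, r = 368);


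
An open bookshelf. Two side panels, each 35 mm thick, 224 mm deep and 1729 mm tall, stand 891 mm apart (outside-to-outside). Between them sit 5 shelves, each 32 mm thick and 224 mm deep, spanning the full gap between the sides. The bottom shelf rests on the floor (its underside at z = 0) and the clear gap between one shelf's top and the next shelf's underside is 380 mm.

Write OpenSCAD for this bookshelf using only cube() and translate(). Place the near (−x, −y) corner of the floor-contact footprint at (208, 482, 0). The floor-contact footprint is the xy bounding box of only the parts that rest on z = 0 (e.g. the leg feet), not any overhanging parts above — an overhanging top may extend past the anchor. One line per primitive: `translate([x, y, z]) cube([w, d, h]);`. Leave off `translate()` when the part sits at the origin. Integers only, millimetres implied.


translate([208, 482, 0]) cube([35, 224, 1729]);
translate([1064, 482, 0]) cube([35, 224, 1729]);
translate([243, 482, 0]) cube([821, 224, 32]);
translate([243, 482, 412]) cube([821, 224, 32]);
translate([243, 482, 824]) cube([821, 224, 32]);
translate([243, 482, 1236]) cube([821, 224, 32]);
translate([243, 482, 1648]) cube([821, 224, 32]);


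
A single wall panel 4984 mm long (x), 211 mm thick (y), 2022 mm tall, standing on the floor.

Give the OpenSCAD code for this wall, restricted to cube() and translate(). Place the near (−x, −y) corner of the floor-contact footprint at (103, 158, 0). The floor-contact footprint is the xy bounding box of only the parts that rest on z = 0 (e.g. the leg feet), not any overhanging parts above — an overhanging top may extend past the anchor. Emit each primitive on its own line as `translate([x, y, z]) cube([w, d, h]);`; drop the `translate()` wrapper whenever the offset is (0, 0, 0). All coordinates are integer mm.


translate([103, 158, 0]) cube([4984, 211, 2022]);


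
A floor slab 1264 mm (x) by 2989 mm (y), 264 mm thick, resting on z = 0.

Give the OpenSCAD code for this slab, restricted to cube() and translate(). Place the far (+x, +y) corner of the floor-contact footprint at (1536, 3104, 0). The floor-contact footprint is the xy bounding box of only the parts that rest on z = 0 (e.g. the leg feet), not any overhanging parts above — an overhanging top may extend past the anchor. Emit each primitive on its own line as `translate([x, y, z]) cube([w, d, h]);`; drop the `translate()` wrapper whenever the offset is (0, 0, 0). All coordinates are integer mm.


translate([272, 115, 0]) cube([1264, 2989, 264]);


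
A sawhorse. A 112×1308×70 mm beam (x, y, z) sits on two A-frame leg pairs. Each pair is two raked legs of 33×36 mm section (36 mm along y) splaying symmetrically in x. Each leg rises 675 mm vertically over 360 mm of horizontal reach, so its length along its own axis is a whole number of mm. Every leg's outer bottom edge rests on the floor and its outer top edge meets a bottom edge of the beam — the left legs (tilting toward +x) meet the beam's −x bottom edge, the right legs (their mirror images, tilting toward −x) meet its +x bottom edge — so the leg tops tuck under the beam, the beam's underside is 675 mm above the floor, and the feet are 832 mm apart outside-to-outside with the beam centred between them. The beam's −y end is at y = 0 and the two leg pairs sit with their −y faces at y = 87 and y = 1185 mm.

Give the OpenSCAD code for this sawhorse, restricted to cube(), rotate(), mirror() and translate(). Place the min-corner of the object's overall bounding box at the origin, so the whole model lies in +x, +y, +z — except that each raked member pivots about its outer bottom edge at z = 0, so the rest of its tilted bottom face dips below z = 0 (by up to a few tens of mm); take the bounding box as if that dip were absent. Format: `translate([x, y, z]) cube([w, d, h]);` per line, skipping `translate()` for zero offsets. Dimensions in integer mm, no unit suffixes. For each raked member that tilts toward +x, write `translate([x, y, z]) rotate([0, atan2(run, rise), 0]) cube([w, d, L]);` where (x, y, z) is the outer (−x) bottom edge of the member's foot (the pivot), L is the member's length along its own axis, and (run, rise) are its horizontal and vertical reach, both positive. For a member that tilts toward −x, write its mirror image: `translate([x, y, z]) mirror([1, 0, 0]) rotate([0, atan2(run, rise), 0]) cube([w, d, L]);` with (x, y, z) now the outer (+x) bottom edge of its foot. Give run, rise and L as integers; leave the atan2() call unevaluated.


translate([360, 0, 675]) cube([112, 1308, 70]);
translate([0, 87, 0]) rotate([0, atan2(360, 675), 0]) cube([33, 36, 765]);
translate([832, 87, 0]) mirror([1, 0, 0]) rotate([0, atan2(360, 675), 0]) cube([33, 36, 765]);
translate([0, 1185, 0]) rotate([0, atan2(360, 675), 0]) cube([33, 36, 765]);
translate([832, 1185, 0]) mirror([1, 0, 0]) rotate([0, atan2(360, 675), 0]) cube([33, 36, 765]);


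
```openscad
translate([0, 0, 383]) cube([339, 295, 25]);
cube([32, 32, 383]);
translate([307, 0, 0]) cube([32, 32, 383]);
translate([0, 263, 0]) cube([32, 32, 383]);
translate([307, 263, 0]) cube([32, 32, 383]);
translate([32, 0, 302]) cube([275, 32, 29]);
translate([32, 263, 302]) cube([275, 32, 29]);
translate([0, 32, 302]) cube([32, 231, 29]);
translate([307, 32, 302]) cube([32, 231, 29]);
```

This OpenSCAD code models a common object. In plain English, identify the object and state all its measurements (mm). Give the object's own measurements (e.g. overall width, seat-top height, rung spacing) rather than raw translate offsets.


A four-legged stool. The seat is a 339×295×25 mm slab whose top surface is at z = 408 mm; four square legs, each 32×32 mm in cross-section, run from the floor (z = 0) to the underside of the seat, each flush with a corner of the seat. Four stretchers, 32 mm wide and 29 mm tall, connect adjacent legs with their undersides at z = 302 mm, each running between the inner faces of the legs it joins and aligned with the legs' outer faces on the other axis.


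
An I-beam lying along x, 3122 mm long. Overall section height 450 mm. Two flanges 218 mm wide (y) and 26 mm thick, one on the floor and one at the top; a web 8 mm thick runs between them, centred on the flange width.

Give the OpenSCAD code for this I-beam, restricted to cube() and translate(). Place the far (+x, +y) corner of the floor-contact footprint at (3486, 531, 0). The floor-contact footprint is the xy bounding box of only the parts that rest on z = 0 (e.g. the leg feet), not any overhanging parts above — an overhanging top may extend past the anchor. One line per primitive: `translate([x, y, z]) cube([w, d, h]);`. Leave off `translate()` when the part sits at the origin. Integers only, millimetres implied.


translate([364, 313, 0]) cube([3122, 218, 26]);
translate([364, 418, 26]) cube([3122, 8, 398]);
translate([364, 313, 424]) cube([3122, 218, 26]);


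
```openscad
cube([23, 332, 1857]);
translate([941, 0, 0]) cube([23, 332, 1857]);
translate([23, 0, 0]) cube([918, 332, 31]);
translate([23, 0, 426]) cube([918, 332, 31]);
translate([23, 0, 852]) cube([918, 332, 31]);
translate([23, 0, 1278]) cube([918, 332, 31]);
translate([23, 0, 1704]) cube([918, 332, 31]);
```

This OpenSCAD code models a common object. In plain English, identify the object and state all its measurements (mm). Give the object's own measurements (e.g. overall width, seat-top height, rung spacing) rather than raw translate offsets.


An open bookshelf. Two side panels, each 23 mm thick, 332 mm deep and 1857 mm tall, stand 964 mm apart (outside-to-outside). Between them sit 5 shelves, each 31 mm thick and 332 mm deep, spanning the full gap between the sides. The bottom shelf rests on the floor (its underside at z = 0) and the clear gap between one shelf's top and the next shelf's underside is 395 mm.


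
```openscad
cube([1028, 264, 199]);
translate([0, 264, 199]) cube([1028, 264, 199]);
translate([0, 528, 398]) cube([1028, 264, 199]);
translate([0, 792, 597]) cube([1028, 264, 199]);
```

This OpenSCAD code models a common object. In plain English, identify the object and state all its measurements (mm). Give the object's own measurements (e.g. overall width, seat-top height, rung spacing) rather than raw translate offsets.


A straight staircase of 4 solid steps. Each step is 1028 mm wide (x), 264 mm deep (y, the going) and 199 mm tall (the rise). The first step rests on the floor; each subsequent step sits one going further in +y and one rise higher in +z, directly behind and above the previous step with no overlap.


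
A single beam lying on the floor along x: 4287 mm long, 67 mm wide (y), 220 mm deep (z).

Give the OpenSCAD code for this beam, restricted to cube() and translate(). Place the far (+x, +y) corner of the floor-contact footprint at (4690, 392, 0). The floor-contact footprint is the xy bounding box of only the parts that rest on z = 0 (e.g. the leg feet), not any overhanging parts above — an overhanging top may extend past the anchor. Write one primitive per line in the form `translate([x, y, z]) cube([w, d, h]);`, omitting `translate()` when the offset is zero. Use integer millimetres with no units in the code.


translate([403, 325, 0]) cube([4287, 67, 220]);
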